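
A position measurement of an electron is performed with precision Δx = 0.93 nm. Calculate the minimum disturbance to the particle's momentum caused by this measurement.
5.670 × 10^-26 kg·m/s

The uncertainty principle implies that measuring position disturbs momentum:
ΔxΔp ≥ ℏ/2

When we measure position with precision Δx, we necessarily introduce a momentum uncertainty:
Δp ≥ ℏ/(2Δx)
Δp_min = (1.055e-34 J·s) / (2 × 9.300e-10 m)
Δp_min = 5.670e-26 kg·m/s

The more precisely we measure position, the greater the momentum disturbance.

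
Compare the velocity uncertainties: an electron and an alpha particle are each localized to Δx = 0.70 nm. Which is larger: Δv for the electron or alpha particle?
The electron has the larger minimum velocity uncertainty, by a ratio of 7294.3.

For both particles, Δp_min = ℏ/(2Δx) = 7.533e-26 kg·m/s (same for both).

The velocity uncertainty is Δv = Δp/m:
- electron: Δv = 7.533e-26 / 9.109e-31 = 8.269e+04 m/s = 82.691 km/s
- alpha particle: Δv = 7.533e-26 / 6.645e-27 = 1.134e+01 m/s = 11.336 m/s

Ratio: 8.269e+04 / 1.134e+01 = 7294.3

The lighter particle has larger velocity uncertainty because Δv ∝ 1/m.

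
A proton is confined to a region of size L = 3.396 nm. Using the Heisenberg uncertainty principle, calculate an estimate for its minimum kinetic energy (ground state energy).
449.799 neV

Using the uncertainty principle to estimate ground state energy:

1. The position uncertainty is approximately the confinement size:
   Δx ≈ L = 3.396e-09 m

2. From ΔxΔp ≥ ℏ/2, the minimum momentum uncertainty is:
   Δp ≈ ℏ/(2L) = 1.553e-26 kg·m/s

3. The kinetic energy is approximately:
   KE ≈ (Δp)²/(2m) = (1.553e-26)²/(2 × 1.673e-27 kg)
   KE ≈ 7.207e-26 J = 449.799 neV

This is an order-of-magnitude estimate of the ground state energy.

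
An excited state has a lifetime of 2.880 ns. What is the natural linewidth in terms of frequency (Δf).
27.631 MHz

Using the energy-time uncertainty principle and E = hf:
ΔEΔt ≥ ℏ/2
hΔf·Δt ≥ ℏ/2

The minimum frequency uncertainty is:
Δf = ℏ/(2hτ) = 1/(4πτ)
Δf = 1/(4π × 2.880e-09 s)
Δf = 2.763e+07 Hz = 27.631 MHz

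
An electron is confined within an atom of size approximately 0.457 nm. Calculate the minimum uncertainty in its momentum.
1.154 × 10^-25 kg·m/s

Using the Heisenberg uncertainty principle:
ΔxΔp ≥ ℏ/2

With Δx ≈ L = 4.570e-10 m (the confinement size):
Δp_min = ℏ/(2Δx)
Δp_min = (1.055e-34 J·s) / (2 × 4.570e-10 m)
Δp_min = 1.154e-25 kg·m/s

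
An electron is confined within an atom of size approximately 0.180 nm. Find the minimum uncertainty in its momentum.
2.929 × 10^-25 kg·m/s

Using the Heisenberg uncertainty principle:
ΔxΔp ≥ ℏ/2

With Δx ≈ L = 1.800e-10 m (the confinement size):
Δp_min = ℏ/(2Δx)
Δp_min = (1.055e-34 J·s) / (2 × 1.800e-10 m)
Δp_min = 2.929e-25 kg·m/s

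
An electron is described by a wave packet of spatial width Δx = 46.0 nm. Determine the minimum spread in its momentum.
1.146 × 10^-27 kg·m/s

For a wave packet, the spatial width Δx and momentum spread Δp are related by the uncertainty principle:
ΔxΔp ≥ ℏ/2

The minimum momentum spread is:
Δp_min = ℏ/(2Δx)
Δp_min = (1.055e-34 J·s) / (2 × 4.600e-08 m)
Δp_min = 1.146e-27 kg·m/s

A wave packet cannot have both a well-defined position and well-defined momentum.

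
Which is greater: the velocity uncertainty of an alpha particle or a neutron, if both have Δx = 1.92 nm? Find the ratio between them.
The neutron has the larger minimum velocity uncertainty, by a ratio of 4.0.

For both particles, Δp_min = ℏ/(2Δx) = 2.746e-26 kg·m/s (same for both).

The velocity uncertainty is Δv = Δp/m:
- alpha particle: Δv = 2.746e-26 / 6.645e-27 = 4.133e+00 m/s = 4.133 m/s
- neutron: Δv = 2.746e-26 / 1.675e-27 = 1.640e+01 m/s = 16.396 m/s

Ratio: 1.640e+01 / 4.133e+00 = 4.0

The lighter particle has larger velocity uncertainty because Δv ∝ 1/m.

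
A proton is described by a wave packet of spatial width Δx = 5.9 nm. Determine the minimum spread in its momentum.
8.937 × 10^-27 kg·m/s

For a wave packet, the spatial width Δx and momentum spread Δp are related by the uncertainty principle:
ΔxΔp ≥ ℏ/2

The minimum momentum spread is:
Δp_min = ℏ/(2Δx)
Δp_min = (1.055e-34 J·s) / (2 × 5.900e-09 m)
Δp_min = 8.937e-27 kg·m/s

A wave packet cannot have both a well-defined position and well-defined momentum.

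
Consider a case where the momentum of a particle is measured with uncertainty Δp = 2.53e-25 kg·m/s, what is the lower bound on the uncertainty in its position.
208.413 pm

Using the Heisenberg uncertainty principle:
ΔxΔp ≥ ℏ/2

The minimum uncertainty in position is:
Δx_min = ℏ/(2Δp)
Δx_min = (1.055e-34 J·s) / (2 × 2.530e-25 kg·m/s)
Δx_min = 2.084e-10 m = 208.413 pm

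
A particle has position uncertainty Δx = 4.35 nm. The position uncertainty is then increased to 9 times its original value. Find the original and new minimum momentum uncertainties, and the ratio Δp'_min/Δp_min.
Original Δp_min = 1.212 × 10^-26 kg·m/s; new Δp'_min = 1.347 × 10^-27 kg·m/s; ratio Δp'_min/Δp_min = 1/9.

From the uncertainty principle ΔxΔp ≥ ℏ/2, the minimum momentum uncertainty is Δp_min = ℏ/(2Δx).

Original (Δx = 4.35 nm = 4.350e-09 m):
Δp_min = (1.055e-34 J·s)/(2 × 4.350e-09 m) = 1.212e-26 kg·m/s

When Δx → 9Δx:
Δp'_min = ℏ/(2 × 9Δx) = (1/9) × ℏ/(2Δx) = (1/9) × Δp_min
Δp'_min = 1/9 × 1.212e-26 kg·m/s = 1.347e-27 kg·m/s

Since Δp_min ∝ 1/Δx, when Δx is increased to 9 times its original value, Δp_min decreases to 1/9 of its original value.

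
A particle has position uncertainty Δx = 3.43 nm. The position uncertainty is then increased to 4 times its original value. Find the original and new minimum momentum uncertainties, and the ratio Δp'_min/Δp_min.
Original Δp_min = 1.537 × 10^-26 kg·m/s; new Δp'_min = 3.843 × 10^-27 kg·m/s; ratio Δp'_min/Δp_min = 1/4.

From the uncertainty principle ΔxΔp ≥ ℏ/2, the minimum momentum uncertainty is Δp_min = ℏ/(2Δx).

Original (Δx = 3.43 nm = 3.430e-09 m):
Δp_min = (1.055e-34 J·s)/(2 × 3.430e-09 m) = 1.537e-26 kg·m/s

When Δx → 4Δx:
Δp'_min = ℏ/(2 × 4Δx) = (1/4) × ℏ/(2Δx) = (1/4) × Δp_min
Δp'_min = 1/4 × 1.537e-26 kg·m/s = 3.843e-27 kg·m/s

Since Δp_min ∝ 1/Δx, when Δx is increased to 4 times its original value, Δp_min decreases to 1/4 of its original value.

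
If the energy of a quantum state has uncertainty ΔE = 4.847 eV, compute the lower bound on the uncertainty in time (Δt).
67.899 as

Using the energy-time uncertainty principle:
ΔEΔt ≥ ℏ/2

The minimum uncertainty in time is:
Δt_min = ℏ/(2ΔE)
Δt_min = (1.055e-34 J·s) / (2 × 7.766e-19 J)
Δt_min = 6.790e-17 s = 67.899 as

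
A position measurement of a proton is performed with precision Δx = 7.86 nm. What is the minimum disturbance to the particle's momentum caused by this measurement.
6.708 × 10^-27 kg·m/s

The uncertainty principle implies that measuring position disturbs momentum:
ΔxΔp ≥ ℏ/2

When we measure position with precision Δx, we necessarily introduce a momentum uncertainty:
Δp ≥ ℏ/(2Δx)
Δp_min = (1.055e-34 J·s) / (2 × 7.860e-09 m)
Δp_min = 6.708e-27 kg·m/s

The more precisely we measure position, the greater the momentum disturbance.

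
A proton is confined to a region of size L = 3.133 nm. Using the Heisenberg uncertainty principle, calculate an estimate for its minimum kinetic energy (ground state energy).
528.486 neV

Using the uncertainty principle to estimate ground state energy:

1. The position uncertainty is approximately the confinement size:
   Δx ≈ L = 3.133e-09 m

2. From ΔxΔp ≥ ℏ/2, the minimum momentum uncertainty is:
   Δp ≈ ℏ/(2L) = 1.683e-26 kg·m/s

3. The kinetic energy is approximately:
   KE ≈ (Δp)²/(2m) = (1.683e-26)²/(2 × 1.673e-27 kg)
   KE ≈ 8.467e-26 J = 528.486 neV

This is an order-of-magnitude estimate of the ground state energy.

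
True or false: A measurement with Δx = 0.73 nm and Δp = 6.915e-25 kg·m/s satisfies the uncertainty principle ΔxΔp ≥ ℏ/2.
Yes, it satisfies the uncertainty principle.

Calculate the product ΔxΔp:
ΔxΔp = (7.300e-10 m) × (6.915e-25 kg·m/s)
ΔxΔp = 5.048e-34 J·s

Compare to the minimum allowed value ℏ/2:
ℏ/2 = 5.273e-35 J·s

Since ΔxΔp = 5.048e-34 J·s ≥ 5.273e-35 J·s = ℏ/2,
the measurement satisfies the uncertainty principle.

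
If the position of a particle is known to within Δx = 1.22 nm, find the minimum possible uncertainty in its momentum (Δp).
4.322 × 10^-26 kg·m/s

Using the Heisenberg uncertainty principle:
ΔxΔp ≥ ℏ/2

The minimum uncertainty in momentum is:
Δp_min = ℏ/(2Δx)
Δp_min = (1.055e-34 J·s) / (2 × 1.220e-09 m)
Δp_min = 4.322e-26 kg·m/s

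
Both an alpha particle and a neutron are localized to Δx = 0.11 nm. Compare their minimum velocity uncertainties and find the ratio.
The neutron has the larger minimum velocity uncertainty, by a ratio of 4.0.

For both particles, Δp_min = ℏ/(2Δx) = 4.794e-25 kg·m/s (same for both).

The velocity uncertainty is Δv = Δp/m:
- alpha particle: Δv = 4.794e-25 / 6.645e-27 = 7.214e+01 m/s = 72.141 m/s
- neutron: Δv = 4.794e-25 / 1.675e-27 = 2.862e+02 m/s = 286.192 m/s

Ratio: 2.862e+02 / 7.214e+01 = 4.0

The lighter particle has larger velocity uncertainty because Δv ∝ 1/m.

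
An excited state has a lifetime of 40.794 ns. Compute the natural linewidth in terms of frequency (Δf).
1.951 MHz

Using the energy-time uncertainty principle and E = hf:
ΔEΔt ≥ ℏ/2
hΔf·Δt ≥ ℏ/2

The minimum frequency uncertainty is:
Δf = ℏ/(2hτ) = 1/(4πτ)
Δf = 1/(4π × 4.079e-08 s)
Δf = 1.951e+06 Hz = 1.951 MHz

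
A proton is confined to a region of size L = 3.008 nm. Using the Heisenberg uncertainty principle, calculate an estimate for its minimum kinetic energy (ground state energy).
573.322 neV

Using the uncertainty principle to estimate ground state energy:

1. The position uncertainty is approximately the confinement size:
   Δx ≈ L = 3.008e-09 m

2. From ΔxΔp ≥ ℏ/2, the minimum momentum uncertainty is:
   Δp ≈ ℏ/(2L) = 1.753e-26 kg·m/s

3. The kinetic energy is approximately:
   KE ≈ (Δp)²/(2m) = (1.753e-26)²/(2 × 1.673e-27 kg)
   KE ≈ 9.186e-26 J = 573.322 neV

This is an order-of-magnitude estimate of the ground state energy.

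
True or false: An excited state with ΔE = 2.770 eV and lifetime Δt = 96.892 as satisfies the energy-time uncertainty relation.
No, it violates the uncertainty relation.

Calculate the product ΔEΔt:
ΔE = 2.770 eV = 4.438e-19 J
ΔEΔt = (4.438e-19 J) × (9.689e-17 s)
ΔEΔt = 4.300e-35 J·s

Compare to the minimum allowed value ℏ/2:
ℏ/2 = 5.273e-35 J·s

Since ΔEΔt = 4.300e-35 J·s < 5.273e-35 J·s = ℏ/2,
this violates the uncertainty relation.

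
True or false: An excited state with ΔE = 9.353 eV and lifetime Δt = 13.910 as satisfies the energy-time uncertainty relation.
No, it violates the uncertainty relation.

Calculate the product ΔEΔt:
ΔE = 9.353 eV = 1.499e-18 J
ΔEΔt = (1.499e-18 J) × (1.391e-17 s)
ΔEΔt = 2.084e-35 J·s

Compare to the minimum allowed value ℏ/2:
ℏ/2 = 5.273e-35 J·s

Since ΔEΔt = 2.084e-35 J·s < 5.273e-35 J·s = ℏ/2,
this violates the uncertainty relation.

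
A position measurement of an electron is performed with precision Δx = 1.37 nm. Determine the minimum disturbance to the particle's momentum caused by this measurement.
3.849 × 10^-26 kg·m/s

The uncertainty principle implies that measuring position disturbs momentum:
ΔxΔp ≥ ℏ/2

When we measure position with precision Δx, we necessarily introduce a momentum uncertainty:
Δp ≥ ℏ/(2Δx)
Δp_min = (1.055e-34 J·s) / (2 × 1.370e-09 m)
Δp_min = 3.849e-26 kg·m/s

The more precisely we measure position, the greater the momentum disturbance.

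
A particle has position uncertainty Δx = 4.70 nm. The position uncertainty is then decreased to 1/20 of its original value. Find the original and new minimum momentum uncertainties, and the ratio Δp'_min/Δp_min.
Original Δp_min = 1.122 × 10^-26 kg·m/s; new Δp'_min = 2.244 × 10^-25 kg·m/s; ratio Δp'_min/Δp_min = 20.

From the uncertainty principle ΔxΔp ≥ ℏ/2, the minimum momentum uncertainty is Δp_min = ℏ/(2Δx).

Original (Δx = 4.70 nm = 4.700e-09 m):
Δp_min = (1.055e-34 J·s)/(2 × 4.700e-09 m) = 1.122e-26 kg·m/s

When Δx → (1/20)Δx:
Δp'_min = ℏ/(2 × (1/20)Δx) = 20 × ℏ/(2Δx) = 20 × Δp_min
Δp'_min = 20 × 1.122e-26 kg·m/s = 2.244e-25 kg·m/s

Since Δp_min ∝ 1/Δx, when Δx is decreased to 1/20 of its original value, Δp_min increases to 20 times its original value.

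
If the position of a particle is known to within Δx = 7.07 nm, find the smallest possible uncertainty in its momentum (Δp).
7.458 × 10^-27 kg·m/s

Using the Heisenberg uncertainty principle:
ΔxΔp ≥ ℏ/2

The minimum uncertainty in momentum is:
Δp_min = ℏ/(2Δx)
Δp_min = (1.055e-34 J·s) / (2 × 7.070e-09 m)
Δp_min = 7.458e-27 kg·m/s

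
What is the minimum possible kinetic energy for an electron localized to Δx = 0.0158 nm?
38.155 eV

Localizing a particle requires giving it sufficient momentum uncertainty:

1. From uncertainty principle: Δp ≥ ℏ/(2Δx)
   Δp_min = (1.055e-34 J·s) / (2 × 1.580e-11 m)
   Δp_min = 3.337e-24 kg·m/s

2. This momentum uncertainty corresponds to kinetic energy:
   KE ≈ (Δp)²/(2m) = (3.337e-24)²/(2 × 9.109e-31 kg)
   KE = 6.113e-18 J = 38.155 eV

Tighter localization requires more energy.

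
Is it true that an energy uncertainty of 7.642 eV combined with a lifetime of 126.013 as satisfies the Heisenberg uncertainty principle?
Yes, it satisfies the uncertainty relation.

Calculate the product ΔEΔt:
ΔE = 7.642 eV = 1.224e-18 J
ΔEΔt = (1.224e-18 J) × (1.260e-16 s)
ΔEΔt = 1.543e-34 J·s

Compare to the minimum allowed value ℏ/2:
ℏ/2 = 5.273e-35 J·s

Since ΔEΔt = 1.543e-34 J·s ≥ 5.273e-35 J·s = ℏ/2,
this satisfies the uncertainty relation.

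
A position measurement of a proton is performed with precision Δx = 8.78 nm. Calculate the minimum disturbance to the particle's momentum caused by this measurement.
6.006 × 10^-27 kg·m/s

The uncertainty principle implies that measuring position disturbs momentum:
ΔxΔp ≥ ℏ/2

When we measure position with precision Δx, we necessarily introduce a momentum uncertainty:
Δp ≥ ℏ/(2Δx)
Δp_min = (1.055e-34 J·s) / (2 × 8.780e-09 m)
Δp_min = 6.006e-27 kg·m/s

The more precisely we measure position, the greater the momentum disturbance.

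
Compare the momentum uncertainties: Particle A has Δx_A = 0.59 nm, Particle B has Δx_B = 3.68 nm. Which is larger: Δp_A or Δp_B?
Particle A has the larger minimum momentum uncertainty, by a factor of 6.24.

For each particle, the minimum momentum uncertainty is Δp_min = ℏ/(2Δx):

Particle A: Δp_A = ℏ/(2×5.900e-10 m) = 8.937e-26 kg·m/s
Particle B: Δp_B = ℏ/(2×3.680e-09 m) = 1.433e-26 kg·m/s

Ratio: Δp_A/Δp_B = 6.24

Since Δp_min ∝ 1/Δx, the particle with smaller position uncertainty (A) has larger momentum uncertainty.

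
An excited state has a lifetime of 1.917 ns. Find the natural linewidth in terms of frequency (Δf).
41.511 MHz

Using the energy-time uncertainty principle and E = hf:
ΔEΔt ≥ ℏ/2
hΔf·Δt ≥ ℏ/2

The minimum frequency uncertainty is:
Δf = ℏ/(2hτ) = 1/(4πτ)
Δf = 1/(4π × 1.917e-09 s)
Δf = 4.151e+07 Hz = 41.511 MHz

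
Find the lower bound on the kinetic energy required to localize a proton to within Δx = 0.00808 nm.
79.457 meV

Localizing a particle requires giving it sufficient momentum uncertainty:

1. From uncertainty principle: Δp ≥ ℏ/(2Δx)
   Δp_min = (1.055e-34 J·s) / (2 × 8.080e-12 m)
   Δp_min = 6.526e-24 kg·m/s

2. This momentum uncertainty corresponds to kinetic energy:
   KE ≈ (Δp)²/(2m) = (6.526e-24)²/(2 × 1.673e-27 kg)
   KE = 1.273e-20 J = 79.457 meV

Tighter localization requires more energy.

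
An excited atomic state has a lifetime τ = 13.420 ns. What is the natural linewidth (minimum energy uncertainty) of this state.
24.524 neV

Using the energy-time uncertainty principle:
ΔEΔt ≥ ℏ/2

The lifetime τ represents the time uncertainty Δt.
The natural linewidth (minimum energy uncertainty) is:

ΔE = ℏ/(2τ)
ΔE = (1.055e-34 J·s) / (2 × 1.342e-08 s)
ΔE = 3.929e-27 J = 24.524 neV

This natural linewidth limits the precision of spectroscopic measurements.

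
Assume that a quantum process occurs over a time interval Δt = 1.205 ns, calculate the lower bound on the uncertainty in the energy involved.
273.117 neV

Using the energy-time uncertainty principle:
ΔEΔt ≥ ℏ/2

The minimum uncertainty in energy is:
ΔE_min = ℏ/(2Δt)
ΔE_min = (1.055e-34 J·s) / (2 × 1.205e-09 s)
ΔE_min = 4.376e-26 J = 273.117 neV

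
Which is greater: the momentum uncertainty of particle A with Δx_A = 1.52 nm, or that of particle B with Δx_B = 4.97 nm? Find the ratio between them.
Particle A has the larger minimum momentum uncertainty, by a factor of 3.27.

For each particle, the minimum momentum uncertainty is Δp_min = ℏ/(2Δx):

Particle A: Δp_A = ℏ/(2×1.520e-09 m) = 3.469e-26 kg·m/s
Particle B: Δp_B = ℏ/(2×4.970e-09 m) = 1.061e-26 kg·m/s

Ratio: Δp_A/Δp_B = 3.27

Since Δp_min ∝ 1/Δx, the particle with smaller position uncertainty (A) has larger momentum uncertainty.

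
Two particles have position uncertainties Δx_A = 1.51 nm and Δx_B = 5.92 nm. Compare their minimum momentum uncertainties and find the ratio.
Particle A has the larger minimum momentum uncertainty, by a factor of 3.92.

For each particle, the minimum momentum uncertainty is Δp_min = ℏ/(2Δx):

Particle A: Δp_A = ℏ/(2×1.510e-09 m) = 3.492e-26 kg·m/s
Particle B: Δp_B = ℏ/(2×5.920e-09 m) = 8.907e-27 kg·m/s

Ratio: Δp_A/Δp_B = 3.92

Since Δp_min ∝ 1/Δx, the particle with smaller position uncertainty (A) has larger momentum uncertainty.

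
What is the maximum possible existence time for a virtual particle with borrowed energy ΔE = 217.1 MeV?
1.516 ys

Using the energy-time uncertainty principle:
ΔEΔt ≥ ℏ/2

For a virtual particle borrowing energy ΔE, the maximum lifetime is:
Δt_max = ℏ/(2ΔE)

Converting energy:
ΔE = 217.1 MeV = 3.478e-11 J

Δt_max = (1.055e-34 J·s) / (2 × 3.478e-11 J)
Δt_max = 1.516e-24 s = 1.516 ys

Virtual particles with higher borrowed energy exist for shorter times.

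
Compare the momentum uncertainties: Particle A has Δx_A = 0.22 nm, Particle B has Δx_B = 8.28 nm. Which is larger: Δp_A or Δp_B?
Particle A has the larger minimum momentum uncertainty, by a factor of 37.64.

For each particle, the minimum momentum uncertainty is Δp_min = ℏ/(2Δx):

Particle A: Δp_A = ℏ/(2×2.200e-10 m) = 2.397e-25 kg·m/s
Particle B: Δp_B = ℏ/(2×8.280e-09 m) = 6.368e-27 kg·m/s

Ratio: Δp_A/Δp_B = 37.64

Since Δp_min ∝ 1/Δx, the particle with smaller position uncertainty (A) has larger momentum uncertainty.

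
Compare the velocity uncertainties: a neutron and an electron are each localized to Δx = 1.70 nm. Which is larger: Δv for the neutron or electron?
The electron has the larger minimum velocity uncertainty, by a ratio of 1838.7.

For both particles, Δp_min = ℏ/(2Δx) = 3.102e-26 kg·m/s (same for both).

The velocity uncertainty is Δv = Δp/m:
- neutron: Δv = 3.102e-26 / 1.675e-27 = 1.852e+01 m/s = 18.518 m/s
- electron: Δv = 3.102e-26 / 9.109e-31 = 3.405e+04 m/s = 34.049 km/s

Ratio: 3.405e+04 / 1.852e+01 = 1838.7

The lighter particle has larger velocity uncertainty because Δv ∝ 1/m.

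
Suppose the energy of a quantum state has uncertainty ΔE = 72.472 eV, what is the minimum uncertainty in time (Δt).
4.541 as

Using the energy-time uncertainty principle:
ΔEΔt ≥ ℏ/2

The minimum uncertainty in time is:
Δt_min = ℏ/(2ΔE)
Δt_min = (1.055e-34 J·s) / (2 × 1.161e-17 J)
Δt_min = 4.541e-18 s = 4.541 as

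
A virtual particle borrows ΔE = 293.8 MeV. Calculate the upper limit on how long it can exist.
1.120 ys

Using the energy-time uncertainty principle:
ΔEΔt ≥ ℏ/2

For a virtual particle borrowing energy ΔE, the maximum lifetime is:
Δt_max = ℏ/(2ΔE)

Converting energy:
ΔE = 293.8 MeV = 4.707e-11 J

Δt_max = (1.055e-34 J·s) / (2 × 4.707e-11 J)
Δt_max = 1.120e-24 s = 1.120 ys

Virtual particles with higher borrowed energy exist for shorter times.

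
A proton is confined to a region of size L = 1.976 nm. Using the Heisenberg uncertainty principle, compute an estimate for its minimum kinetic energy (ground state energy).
1.329 μeV

Using the uncertainty principle to estimate ground state energy:

1. The position uncertainty is approximately the confinement size:
   Δx ≈ L = 1.976e-09 m

2. From ΔxΔp ≥ ℏ/2, the minimum momentum uncertainty is:
   Δp ≈ ℏ/(2L) = 2.668e-26 kg·m/s

3. The kinetic energy is approximately:
   KE ≈ (Δp)²/(2m) = (2.668e-26)²/(2 × 1.673e-27 kg)
   KE ≈ 2.129e-25 J = 1.329 μeV

This is an order-of-magnitude estimate of the ground state energy.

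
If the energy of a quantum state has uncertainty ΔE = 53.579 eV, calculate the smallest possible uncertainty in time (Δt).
6.142 as

Using the energy-time uncertainty principle:
ΔEΔt ≥ ℏ/2

The minimum uncertainty in time is:
Δt_min = ℏ/(2ΔE)
Δt_min = (1.055e-34 J·s) / (2 × 8.584e-18 J)
Δt_min = 6.142e-18 s = 6.142 as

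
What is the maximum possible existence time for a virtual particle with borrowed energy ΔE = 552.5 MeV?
5.957 × 10^-25 s

Using the energy-time uncertainty principle:
ΔEΔt ≥ ℏ/2

For a virtual particle borrowing energy ΔE, the maximum lifetime is:
Δt_max = ℏ/(2ΔE)

Converting energy:
ΔE = 552.5 MeV = 8.852e-11 J

Δt_max = (1.055e-34 J·s) / (2 × 8.852e-11 J)
Δt_max = 5.957e-25 s = 5.957 × 10^-25 s

Virtual particles with higher borrowed energy exist for shorter times.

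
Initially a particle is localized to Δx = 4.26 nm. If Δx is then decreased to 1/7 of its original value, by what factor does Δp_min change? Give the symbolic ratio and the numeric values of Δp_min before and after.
Original Δp_min = 1.238 × 10^-26 kg·m/s; new Δp'_min = 8.664 × 10^-26 kg·m/s; ratio Δp'_min/Δp_min = 7.

From the uncertainty principle ΔxΔp ≥ ℏ/2, the minimum momentum uncertainty is Δp_min = ℏ/(2Δx).

Original (Δx = 4.26 nm = 4.260e-09 m):
Δp_min = (1.055e-34 J·s)/(2 × 4.260e-09 m) = 1.238e-26 kg·m/s

When Δx → (1/7)Δx:
Δp'_min = ℏ/(2 × (1/7)Δx) = 7 × ℏ/(2Δx) = 7 × Δp_min
Δp'_min = 7 × 1.238e-26 kg·m/s = 8.664e-26 kg·m/s

Since Δp_min ∝ 1/Δx, when Δx is decreased to 1/7 of its original value, Δp_min increases to 7 times its original value.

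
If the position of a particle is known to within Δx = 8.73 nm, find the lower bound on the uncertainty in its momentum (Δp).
6.040 × 10^-27 kg·m/s

Using the Heisenberg uncertainty principle:
ΔxΔp ≥ ℏ/2

The minimum uncertainty in momentum is:
Δp_min = ℏ/(2Δx)
Δp_min = (1.055e-34 J·s) / (2 × 8.730e-09 m)
Δp_min = 6.040e-27 kg·m/s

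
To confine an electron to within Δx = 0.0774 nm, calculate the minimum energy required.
1.590 eV

Localizing a particle requires giving it sufficient momentum uncertainty:

1. From uncertainty principle: Δp ≥ ℏ/(2Δx)
   Δp_min = (1.055e-34 J·s) / (2 × 7.740e-11 m)
   Δp_min = 6.812e-25 kg·m/s

2. This momentum uncertainty corresponds to kinetic energy:
   KE ≈ (Δp)²/(2m) = (6.812e-25)²/(2 × 9.109e-31 kg)
   KE = 2.547e-19 J = 1.590 eV

Tighter localization requires more energy.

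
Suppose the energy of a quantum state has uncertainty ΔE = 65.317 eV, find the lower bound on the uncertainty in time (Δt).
5.039 as

Using the energy-time uncertainty principle:
ΔEΔt ≥ ℏ/2

The minimum uncertainty in time is:
Δt_min = ℏ/(2ΔE)
Δt_min = (1.055e-34 J·s) / (2 × 1.046e-17 J)
Δt_min = 5.039e-18 s = 5.039 as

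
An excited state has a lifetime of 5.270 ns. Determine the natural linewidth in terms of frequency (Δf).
15.100 MHz

Using the energy-time uncertainty principle and E = hf:
ΔEΔt ≥ ℏ/2
hΔf·Δt ≥ ℏ/2

The minimum frequency uncertainty is:
Δf = ℏ/(2hτ) = 1/(4πτ)
Δf = 1/(4π × 5.270e-09 s)
Δf = 1.510e+07 Hz = 15.100 MHz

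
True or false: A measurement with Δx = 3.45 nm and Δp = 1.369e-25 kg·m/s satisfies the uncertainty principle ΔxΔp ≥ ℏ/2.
Yes, it satisfies the uncertainty principle.

Calculate the product ΔxΔp:
ΔxΔp = (3.450e-09 m) × (1.369e-25 kg·m/s)
ΔxΔp = 4.723e-34 J·s

Compare to the minimum allowed value ℏ/2:
ℏ/2 = 5.273e-35 J·s

Since ΔxΔp = 4.723e-34 J·s ≥ 5.273e-35 J·s = ℏ/2,
the measurement satisfies the uncertainty principle.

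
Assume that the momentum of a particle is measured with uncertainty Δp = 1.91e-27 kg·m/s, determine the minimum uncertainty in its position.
27.607 nm

Using the Heisenberg uncertainty principle:
ΔxΔp ≥ ℏ/2

The minimum uncertainty in position is:
Δx_min = ℏ/(2Δp)
Δx_min = (1.055e-34 J·s) / (2 × 1.910e-27 kg·m/s)
Δx_min = 2.761e-08 m = 27.607 nm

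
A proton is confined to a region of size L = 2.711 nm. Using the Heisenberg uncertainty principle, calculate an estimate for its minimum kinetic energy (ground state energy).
705.822 neV

Using the uncertainty principle to estimate ground state energy:

1. The position uncertainty is approximately the confinement size:
   Δx ≈ L = 2.711e-09 m

2. From ΔxΔp ≥ ℏ/2, the minimum momentum uncertainty is:
   Δp ≈ ℏ/(2L) = 1.945e-26 kg·m/s

3. The kinetic energy is approximately:
   KE ≈ (Δp)²/(2m) = (1.945e-26)²/(2 × 1.673e-27 kg)
   KE ≈ 1.131e-25 J = 705.822 neV

This is an order-of-magnitude estimate of the ground state energy.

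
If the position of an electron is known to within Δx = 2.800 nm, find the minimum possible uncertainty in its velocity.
20.673 km/s

Using the Heisenberg uncertainty principle and Δp = mΔv:
ΔxΔp ≥ ℏ/2
Δx(mΔv) ≥ ℏ/2

The minimum uncertainty in velocity is:
Δv_min = ℏ/(2mΔx)
Δv_min = (1.055e-34 J·s) / (2 × 9.109e-31 kg × 2.800e-09 m)
Δv_min = 2.067e+04 m/s = 20.673 km/s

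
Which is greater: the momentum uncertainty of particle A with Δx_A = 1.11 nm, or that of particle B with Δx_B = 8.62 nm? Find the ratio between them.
Particle A has the larger minimum momentum uncertainty, by a factor of 7.77.

For each particle, the minimum momentum uncertainty is Δp_min = ℏ/(2Δx):

Particle A: Δp_A = ℏ/(2×1.110e-09 m) = 4.750e-26 kg·m/s
Particle B: Δp_B = ℏ/(2×8.620e-09 m) = 6.117e-27 kg·m/s

Ratio: Δp_A/Δp_B = 7.77

Since Δp_min ∝ 1/Δx, the particle with smaller position uncertainty (A) has larger momentum uncertainty.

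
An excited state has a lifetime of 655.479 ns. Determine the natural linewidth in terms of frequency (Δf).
121.404 kHz

Using the energy-time uncertainty principle and E = hf:
ΔEΔt ≥ ℏ/2
hΔf·Δt ≥ ℏ/2

The minimum frequency uncertainty is:
Δf = ℏ/(2hτ) = 1/(4πτ)
Δf = 1/(4π × 6.555e-07 s)
Δf = 1.214e+05 Hz = 121.404 kHz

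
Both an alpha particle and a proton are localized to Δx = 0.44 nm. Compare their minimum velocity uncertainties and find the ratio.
The proton has the larger minimum velocity uncertainty, by a ratio of 4.0.

For both particles, Δp_min = ℏ/(2Δx) = 1.198e-25 kg·m/s (same for both).

The velocity uncertainty is Δv = Δp/m:
- alpha particle: Δv = 1.198e-25 / 6.645e-27 = 1.804e+01 m/s = 18.035 m/s
- proton: Δv = 1.198e-25 / 1.673e-27 = 7.165e+01 m/s = 71.647 m/s

Ratio: 7.165e+01 / 1.804e+01 = 4.0

The lighter particle has larger velocity uncertainty because Δv ∝ 1/m.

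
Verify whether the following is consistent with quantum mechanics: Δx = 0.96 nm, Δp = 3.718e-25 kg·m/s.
Yes, it satisfies the uncertainty principle.

Calculate the product ΔxΔp:
ΔxΔp = (9.600e-10 m) × (3.718e-25 kg·m/s)
ΔxΔp = 3.569e-34 J·s

Compare to the minimum allowed value ℏ/2:
ℏ/2 = 5.273e-35 J·s

Since ΔxΔp = 3.569e-34 J·s ≥ 5.273e-35 J·s = ℏ/2,
the measurement satisfies the uncertainty principle.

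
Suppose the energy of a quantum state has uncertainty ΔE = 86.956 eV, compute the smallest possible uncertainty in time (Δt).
3.785 as

Using the energy-time uncertainty principle:
ΔEΔt ≥ ℏ/2

The minimum uncertainty in time is:
Δt_min = ℏ/(2ΔE)
Δt_min = (1.055e-34 J·s) / (2 × 1.393e-17 J)
Δt_min = 3.785e-18 s = 3.785 as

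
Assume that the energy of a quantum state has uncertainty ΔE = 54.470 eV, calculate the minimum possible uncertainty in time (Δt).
6.042 as

Using the energy-time uncertainty principle:
ΔEΔt ≥ ℏ/2

The minimum uncertainty in time is:
Δt_min = ℏ/(2ΔE)
Δt_min = (1.055e-34 J·s) / (2 × 8.727e-18 J)
Δt_min = 6.042e-18 s = 6.042 as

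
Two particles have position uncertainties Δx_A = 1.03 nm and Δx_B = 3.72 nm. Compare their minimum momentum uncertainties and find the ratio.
Particle A has the larger minimum momentum uncertainty, by a factor of 3.61.

For each particle, the minimum momentum uncertainty is Δp_min = ℏ/(2Δx):

Particle A: Δp_A = ℏ/(2×1.030e-09 m) = 5.119e-26 kg·m/s
Particle B: Δp_B = ℏ/(2×3.720e-09 m) = 1.417e-26 kg·m/s

Ratio: Δp_A/Δp_B = 3.61

Since Δp_min ∝ 1/Δx, the particle with smaller position uncertainty (A) has larger momentum uncertainty.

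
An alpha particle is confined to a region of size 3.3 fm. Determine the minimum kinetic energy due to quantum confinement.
119.909 keV

Using the uncertainty principle:

1. Position uncertainty: Δx ≈ 3.300e-15 m
2. Minimum momentum uncertainty: Δp = ℏ/(2Δx) = 1.598e-20 kg·m/s
3. Minimum kinetic energy:
   KE = (Δp)²/(2m) = (1.598e-20)²/(2 × 6.645e-27 kg)
   KE = 1.921e-14 J = 119.909 keV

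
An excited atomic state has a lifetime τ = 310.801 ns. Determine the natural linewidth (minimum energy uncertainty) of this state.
1.059 neV

Using the energy-time uncertainty principle:
ΔEΔt ≥ ℏ/2

The lifetime τ represents the time uncertainty Δt.
The natural linewidth (minimum energy uncertainty) is:

ΔE = ℏ/(2τ)
ΔE = (1.055e-34 J·s) / (2 × 3.108e-07 s)
ΔE = 1.697e-28 J = 1.059 neV

This natural linewidth limits the precision of spectroscopic measurements.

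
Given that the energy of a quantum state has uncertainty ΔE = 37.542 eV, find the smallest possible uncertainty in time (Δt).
8.766 as

Using the energy-time uncertainty principle:
ΔEΔt ≥ ℏ/2

The minimum uncertainty in time is:
Δt_min = ℏ/(2ΔE)
Δt_min = (1.055e-34 J·s) / (2 × 6.015e-18 J)
Δt_min = 8.766e-18 s = 8.766 as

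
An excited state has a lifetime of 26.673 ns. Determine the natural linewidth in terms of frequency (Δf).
2.983 MHz

Using the energy-time uncertainty principle and E = hf:
ΔEΔt ≥ ℏ/2
hΔf·Δt ≥ ℏ/2

The minimum frequency uncertainty is:
Δf = ℏ/(2hτ) = 1/(4πτ)
Δf = 1/(4π × 2.667e-08 s)
Δf = 2.983e+06 Hz = 2.983 MHz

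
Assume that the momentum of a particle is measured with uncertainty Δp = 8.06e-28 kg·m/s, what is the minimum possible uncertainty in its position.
65.420 nm

Using the Heisenberg uncertainty principle:
ΔxΔp ≥ ℏ/2

The minimum uncertainty in position is:
Δx_min = ℏ/(2Δp)
Δx_min = (1.055e-34 J·s) / (2 × 8.060e-28 kg·m/s)
Δx_min = 6.542e-08 m = 65.420 nm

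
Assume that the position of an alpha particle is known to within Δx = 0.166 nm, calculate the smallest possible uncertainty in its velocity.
47.804 m/s

Using the Heisenberg uncertainty principle and Δp = mΔv:
ΔxΔp ≥ ℏ/2
Δx(mΔv) ≥ ℏ/2

The minimum uncertainty in velocity is:
Δv_min = ℏ/(2mΔx)
Δv_min = (1.055e-34 J·s) / (2 × 6.645e-27 kg × 1.660e-10 m)
Δv_min = 4.780e+01 m/s = 47.804 m/s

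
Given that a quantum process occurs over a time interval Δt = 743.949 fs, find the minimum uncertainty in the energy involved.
442.377 μeV

Using the energy-time uncertainty principle:
ΔEΔt ≥ ℏ/2

The minimum uncertainty in energy is:
ΔE_min = ℏ/(2Δt)
ΔE_min = (1.055e-34 J·s) / (2 × 7.439e-13 s)
ΔE_min = 7.088e-23 J = 442.377 μeV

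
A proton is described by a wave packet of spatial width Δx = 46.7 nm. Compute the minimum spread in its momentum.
1.129 × 10^-27 kg·m/s

For a wave packet, the spatial width Δx and momentum spread Δp are related by the uncertainty principle:
ΔxΔp ≥ ℏ/2

The minimum momentum spread is:
Δp_min = ℏ/(2Δx)
Δp_min = (1.055e-34 J·s) / (2 × 4.670e-08 m)
Δp_min = 1.129e-27 kg·m/s

A wave packet cannot have both a well-defined position and well-defined momentum.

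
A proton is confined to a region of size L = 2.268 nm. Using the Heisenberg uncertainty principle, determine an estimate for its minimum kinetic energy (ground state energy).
1.008 μeV

Using the uncertainty principle to estimate ground state energy:

1. The position uncertainty is approximately the confinement size:
   Δx ≈ L = 2.268e-09 m

2. From ΔxΔp ≥ ℏ/2, the minimum momentum uncertainty is:
   Δp ≈ ℏ/(2L) = 2.325e-26 kg·m/s

3. The kinetic energy is approximately:
   KE ≈ (Δp)²/(2m) = (2.325e-26)²/(2 × 1.673e-27 kg)
   KE ≈ 1.616e-25 J = 1.008 μeV

This is an order-of-magnitude estimate of the ground state energy.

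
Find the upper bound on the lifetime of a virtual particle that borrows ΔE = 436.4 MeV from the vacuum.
7.541 × 10^-25 s

Using the energy-time uncertainty principle:
ΔEΔt ≥ ℏ/2

For a virtual particle borrowing energy ΔE, the maximum lifetime is:
Δt_max = ℏ/(2ΔE)

Converting energy:
ΔE = 436.4 MeV = 6.992e-11 J

Δt_max = (1.055e-34 J·s) / (2 × 6.992e-11 J)
Δt_max = 7.541e-25 s = 7.541 × 10^-25 s

Virtual particles with higher borrowed energy exist for shorter times.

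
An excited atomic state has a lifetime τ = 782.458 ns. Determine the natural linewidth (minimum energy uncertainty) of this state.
420.605 peV

Using the energy-time uncertainty principle:
ΔEΔt ≥ ℏ/2

The lifetime τ represents the time uncertainty Δt.
The natural linewidth (minimum energy uncertainty) is:

ΔE = ℏ/(2τ)
ΔE = (1.055e-34 J·s) / (2 × 7.825e-07 s)
ΔE = 6.739e-29 J = 420.605 peV

This natural linewidth limits the precision of spectroscopic measurements.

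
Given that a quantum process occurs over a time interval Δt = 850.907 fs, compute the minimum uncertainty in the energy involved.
386.771 μeV

Using the energy-time uncertainty principle:
ΔEΔt ≥ ℏ/2

The minimum uncertainty in energy is:
ΔE_min = ℏ/(2Δt)
ΔE_min = (1.055e-34 J·s) / (2 × 8.509e-13 s)
ΔE_min = 6.197e-23 J = 386.771 μeV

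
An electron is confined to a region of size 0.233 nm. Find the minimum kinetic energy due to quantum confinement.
175.449 meV

Using the uncertainty principle:

1. Position uncertainty: Δx ≈ 2.330e-10 m
2. Minimum momentum uncertainty: Δp = ℏ/(2Δx) = 2.263e-25 kg·m/s
3. Minimum kinetic energy:
   KE = (Δp)²/(2m) = (2.263e-25)²/(2 × 9.109e-31 kg)
   KE = 2.811e-20 J = 175.449 meV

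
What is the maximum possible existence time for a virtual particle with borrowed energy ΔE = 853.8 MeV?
3.855 × 10^-25 s

Using the energy-time uncertainty principle:
ΔEΔt ≥ ℏ/2

For a virtual particle borrowing energy ΔE, the maximum lifetime is:
Δt_max = ℏ/(2ΔE)

Converting energy:
ΔE = 853.8 MeV = 1.368e-10 J

Δt_max = (1.055e-34 J·s) / (2 × 1.368e-10 J)
Δt_max = 3.855e-25 s = 3.855 × 10^-25 s

Virtual particles with higher borrowed energy exist for shorter times.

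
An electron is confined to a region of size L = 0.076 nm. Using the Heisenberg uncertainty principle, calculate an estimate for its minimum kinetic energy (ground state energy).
1.649 eV

Using the uncertainty principle to estimate ground state energy:

1. The position uncertainty is approximately the confinement size:
   Δx ≈ L = 7.600e-11 m

2. From ΔxΔp ≥ ℏ/2, the minimum momentum uncertainty is:
   Δp ≈ ℏ/(2L) = 6.938e-25 kg·m/s

3. The kinetic energy is approximately:
   KE ≈ (Δp)²/(2m) = (6.938e-25)²/(2 × 9.109e-31 kg)
   KE ≈ 2.642e-19 J = 1.649 eV

This is an order-of-magnitude estimate of the ground state energy.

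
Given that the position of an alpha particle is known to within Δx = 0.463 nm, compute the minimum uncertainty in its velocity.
17.139 m/s

Using the Heisenberg uncertainty principle and Δp = mΔv:
ΔxΔp ≥ ℏ/2
Δx(mΔv) ≥ ℏ/2

The minimum uncertainty in velocity is:
Δv_min = ℏ/(2mΔx)
Δv_min = (1.055e-34 J·s) / (2 × 6.645e-27 kg × 4.630e-10 m)
Δv_min = 1.714e+01 m/s = 17.139 m/s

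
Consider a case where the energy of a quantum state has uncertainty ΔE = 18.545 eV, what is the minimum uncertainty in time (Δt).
17.746 as

Using the energy-time uncertainty principle:
ΔEΔt ≥ ℏ/2

The minimum uncertainty in time is:
Δt_min = ℏ/(2ΔE)
Δt_min = (1.055e-34 J·s) / (2 × 2.971e-18 J)
Δt_min = 1.775e-17 s = 17.746 as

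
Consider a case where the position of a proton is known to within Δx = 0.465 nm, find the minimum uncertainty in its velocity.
67.795 m/s

Using the Heisenberg uncertainty principle and Δp = mΔv:
ΔxΔp ≥ ℏ/2
Δx(mΔv) ≥ ℏ/2

The minimum uncertainty in velocity is:
Δv_min = ℏ/(2mΔx)
Δv_min = (1.055e-34 J·s) / (2 × 1.673e-27 kg × 4.650e-10 m)
Δv_min = 6.779e+01 m/s = 67.795 m/s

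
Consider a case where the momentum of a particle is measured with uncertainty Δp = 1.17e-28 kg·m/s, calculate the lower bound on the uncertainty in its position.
450.672 nm

Using the Heisenberg uncertainty principle:
ΔxΔp ≥ ℏ/2

The minimum uncertainty in position is:
Δx_min = ℏ/(2Δp)
Δx_min = (1.055e-34 J·s) / (2 × 1.170e-28 kg·m/s)
Δx_min = 4.507e-07 m = 450.672 nm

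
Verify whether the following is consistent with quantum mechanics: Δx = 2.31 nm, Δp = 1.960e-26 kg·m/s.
No, it violates the uncertainty principle (impossible measurement).

Calculate the product ΔxΔp:
ΔxΔp = (2.310e-09 m) × (1.960e-26 kg·m/s)
ΔxΔp = 4.528e-35 J·s

Compare to the minimum allowed value ℏ/2:
ℏ/2 = 5.273e-35 J·s

Since ΔxΔp = 4.528e-35 J·s < 5.273e-35 J·s = ℏ/2,
the measurement violates the uncertainty principle.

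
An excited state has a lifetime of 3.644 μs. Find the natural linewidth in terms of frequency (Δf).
21.838 kHz

Using the energy-time uncertainty principle and E = hf:
ΔEΔt ≥ ℏ/2
hΔf·Δt ≥ ℏ/2

The minimum frequency uncertainty is:
Δf = ℏ/(2hτ) = 1/(4πτ)
Δf = 1/(4π × 3.644e-06 s)
Δf = 2.184e+04 Hz = 21.838 kHz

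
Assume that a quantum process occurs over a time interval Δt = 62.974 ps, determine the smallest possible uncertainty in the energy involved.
5.226 μeV

Using the energy-time uncertainty principle:
ΔEΔt ≥ ℏ/2

The minimum uncertainty in energy is:
ΔE_min = ℏ/(2Δt)
ΔE_min = (1.055e-34 J·s) / (2 × 6.297e-11 s)
ΔE_min = 8.373e-25 J = 5.226 μeV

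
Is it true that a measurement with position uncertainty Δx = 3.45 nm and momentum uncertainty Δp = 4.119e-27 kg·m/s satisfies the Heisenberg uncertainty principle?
No, it violates the uncertainty principle (impossible measurement).

Calculate the product ΔxΔp:
ΔxΔp = (3.450e-09 m) × (4.119e-27 kg·m/s)
ΔxΔp = 1.421e-35 J·s

Compare to the minimum allowed value ℏ/2:
ℏ/2 = 5.273e-35 J·s

Since ΔxΔp = 1.421e-35 J·s < 5.273e-35 J·s = ℏ/2,
the measurement violates the uncertainty principle.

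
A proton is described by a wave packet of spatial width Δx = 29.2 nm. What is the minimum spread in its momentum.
1.806 × 10^-27 kg·m/s

For a wave packet, the spatial width Δx and momentum spread Δp are related by the uncertainty principle:
ΔxΔp ≥ ℏ/2

The minimum momentum spread is:
Δp_min = ℏ/(2Δx)
Δp_min = (1.055e-34 J·s) / (2 × 2.920e-08 m)
Δp_min = 1.806e-27 kg·m/s

A wave packet cannot have both a well-defined position and well-defined momentum.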